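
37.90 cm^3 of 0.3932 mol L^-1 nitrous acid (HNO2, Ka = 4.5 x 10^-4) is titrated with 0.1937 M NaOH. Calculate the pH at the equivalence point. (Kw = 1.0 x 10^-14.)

8.23

n(HNO2) = 0.3932 x 0.03790 = 0.01490 mol; V(NaOH) at equivalence = 0.01490/0.1937 = 0.07693 L.
At equivalence all the acid is converted to NO2-; total volume = 0.03790 + 0.07693 = 0.1148 L, so [NO2-] = 0.01490/0.1148 = 0.1298 M.
Kb = Kw/Ka = 1.0e-14 / 4.5 x 10^-4 = 2.22e-11.
[OH^-] = sqrt(Kb x [NO2-]) = sqrt(2.22e-11 x 0.1298) = 1.70e-6 M.
pOH = 5.77, so pH = 14.00 - 5.77 = 8.23.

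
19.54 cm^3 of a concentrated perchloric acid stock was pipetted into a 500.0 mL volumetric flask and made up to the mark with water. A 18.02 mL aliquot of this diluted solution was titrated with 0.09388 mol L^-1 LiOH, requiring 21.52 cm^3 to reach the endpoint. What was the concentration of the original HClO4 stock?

n(LiOH) = 0.09388 x 0.02152 = 0.002020 mol.
n(HClO4) in the aliquot = 0.002020 mol.
[diluted HClO4] = 0.002020 / 0.01802 = 0.1121 M.
Dilution factor = 500.0/19.54 = 25.59, so [stock] = 0.1121 x 25.59 = 2.87 M.

2.87 M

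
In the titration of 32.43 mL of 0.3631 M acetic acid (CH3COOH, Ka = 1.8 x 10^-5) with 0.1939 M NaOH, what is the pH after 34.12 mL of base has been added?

Initial n(CH3COOH) = 0.3631 x 0.03243 = 0.01178 mol.
n(NaOH) added = 0.1939 x 0.03412 = 0.006616 mol, converting that many moles of CH3COOH to CH3COO-.
Remaining n(CH3COOH) = 0.005159 mol; n(CH3COO-) = 0.006616 mol.
By Henderson-Hasselbalch, pH = pKa + log([A^-]/[HA]) = 4.74 + log(0.006616/0.005159) = 4.74 + (+0.11) = 4.85.

4.85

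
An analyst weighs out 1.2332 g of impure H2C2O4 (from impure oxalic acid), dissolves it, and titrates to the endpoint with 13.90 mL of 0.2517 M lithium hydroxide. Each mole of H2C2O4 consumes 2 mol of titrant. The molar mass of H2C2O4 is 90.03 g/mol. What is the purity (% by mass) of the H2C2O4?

n(LiOH) = 0.2517 x 0.01390 = 0.003499 mol.
n(H2C2O4) = 0.003499 / 2 = 0.001749 mol.
mass of H2C2O4 = 0.001749 x 90.03 = 0.1575 g.
% purity = 0.1575 / 1.2332 x 100 = 12.8%.

12.8%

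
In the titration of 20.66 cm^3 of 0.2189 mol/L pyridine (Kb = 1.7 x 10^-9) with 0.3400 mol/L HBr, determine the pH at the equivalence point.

3.05

n(C5H5N) = 0.2189 x 0.02066 = 0.004522 mol; V(HBr) at equivalence = 0.004522/0.3400 = 0.01330 L.
At equivalence the base is fully converted to C5H5NH+; total volume = 0.03396 L, so [C5H5NH+] = 0.004522/0.03396 = 0.1332 M.
Ka(C5H5NH+) = Kw/Kb = 1.0e-14 / 1.7 x 10^-9 = 5.88e-6.
[H^+] = sqrt(Ka x [C5H5NH+]) = sqrt(5.88e-6 x 0.1332) = 0.000885 M.
pH = -log(0.000885) = 3.05.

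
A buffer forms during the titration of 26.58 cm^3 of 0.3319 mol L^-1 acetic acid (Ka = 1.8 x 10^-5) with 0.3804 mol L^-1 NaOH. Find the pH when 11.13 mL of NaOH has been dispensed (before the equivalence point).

4.71

Initial n(CH3COOH) = 0.3319 x 0.02658 = 0.008822 mol.
n(NaOH) added = 0.3804 x 0.01113 = 0.004234 mol, converting that many moles of CH3COOH to CH3COO-.
Remaining n(CH3COOH) = 0.004588 mol; n(CH3COO-) = 0.004234 mol.
By Henderson-Hasselbalch, pH = pKa + log([A^-]/[HA]) = 4.74 + log(0.004234/0.004588) = 4.74 + (-0.03) = 4.71.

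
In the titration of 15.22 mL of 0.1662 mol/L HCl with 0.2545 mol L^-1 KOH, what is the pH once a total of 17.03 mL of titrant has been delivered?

12.75

n(acid) = 0.1662 x 0.01522 = 0.002530 mol; n(KOH) added = 0.2545 x 0.01703 = 0.004334 mol.
Base is in excess by 0.004334 - 0.002530 = 0.001805 mol in a total volume of 0.03225 L.
[OH^-] = 0.001805/0.03225 = 0.05596 M, so pOH = 1.25 and pH = 14.00 - 1.25 = 12.75.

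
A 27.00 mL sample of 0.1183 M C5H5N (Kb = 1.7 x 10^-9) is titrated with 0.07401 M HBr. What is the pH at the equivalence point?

3.29

n(C5H5N) = 0.1183 x 0.02700 = 0.003194 mol; V(HBr) at equivalence = 0.003194/0.07401 = 0.04316 L.
At equivalence the base is fully converted to C5H5NH+; total volume = 0.07016 L, so [C5H5NH+] = 0.003194/0.07016 = 0.04553 M.
Ka(C5H5NH+) = Kw/Kb = 1.0e-14 / 1.7 x 10^-9 = 5.88e-6.
[H^+] = sqrt(Ka x [C5H5NH+]) = sqrt(5.88e-6 x 0.04553) = 0.000518 M.
pH = -log(0.000518) = 3.29.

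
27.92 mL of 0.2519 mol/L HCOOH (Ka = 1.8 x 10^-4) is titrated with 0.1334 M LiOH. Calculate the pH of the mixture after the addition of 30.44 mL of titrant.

3.88

Initial n(HCOOH) = 0.2519 x 0.02792 = 0.007033 mol.
n(LiOH) added = 0.1334 x 0.03044 = 0.004061 mol, converting that many moles of HCOOH to HCOO-.
Remaining n(HCOOH) = 0.002972 mol; n(HCOO-) = 0.004061 mol.
By Henderson-Hasselbalch, pH = pKa + log([A^-]/[HA]) = 3.74 + log(0.004061/0.002972) = 3.74 + (+0.14) = 3.88.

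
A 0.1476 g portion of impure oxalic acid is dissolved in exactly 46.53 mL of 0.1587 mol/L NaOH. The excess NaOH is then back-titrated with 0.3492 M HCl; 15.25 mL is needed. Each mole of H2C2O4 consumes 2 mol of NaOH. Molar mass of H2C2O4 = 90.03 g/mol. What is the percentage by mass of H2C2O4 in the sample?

Total n(NaOH) added = 0.1587 x 0.04653 = 0.007384 mol.
n(HCl) used = 0.3492 x 0.01525 = 0.005325 mol, which equals the excess n(NaOH).
So n(NaOH) consumed by the sample = 0.007384 - 0.005325 = 0.002059 mol.
n(H2C2O4) = 0.002059 / 2 = 0.001030 mol.
mass H2C2O4 = 0.001030 x 90.03 = 0.09269 g, so %H2C2O4 = 0.09269/0.1476 x 100 = 62.8%.

62.8%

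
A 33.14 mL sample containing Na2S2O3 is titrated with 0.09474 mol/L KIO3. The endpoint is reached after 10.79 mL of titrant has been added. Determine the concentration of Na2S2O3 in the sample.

0.185 M

n(KIO3) = 0.09474 x 0.01079 = 0.001022 mol.
From the balanced equation, 1 mol KIO3 reacts with 6 mol Na2S2O3, so n(Na2S2O3) = 0.001022 x 6/1 = 0.006133 mol.
[Na2S2O3] = 0.006133 / 0.03314 L = 0.185 M.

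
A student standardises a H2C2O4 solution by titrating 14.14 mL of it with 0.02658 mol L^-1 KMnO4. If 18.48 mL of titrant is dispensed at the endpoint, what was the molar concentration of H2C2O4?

0.0868 M

n(KMnO4) = 0.02658 x 0.01848 = 0.0004912 mol.
From the balanced equation, 2 mol KMnO4 reacts with 5 mol H2C2O4, so n(H2C2O4) = 0.0004912 x 5/2 = 0.001228 mol.
[H2C2O4] = 0.001228 / 0.01414 L = 0.0868 M.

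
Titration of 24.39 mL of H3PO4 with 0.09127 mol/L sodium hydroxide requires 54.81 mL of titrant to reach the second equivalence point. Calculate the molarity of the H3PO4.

0.103 M

n(NaOH) = 0.09127 x 0.05481 = 0.005003 mol.
At the second equivalence point, 2 mol OH^- react per mol H3PO4, so n(H3PO4) = 0.005003 / 2 = 0.002501 mol.
[H3PO4] = 0.002501 / 0.02439 L = 0.103 M.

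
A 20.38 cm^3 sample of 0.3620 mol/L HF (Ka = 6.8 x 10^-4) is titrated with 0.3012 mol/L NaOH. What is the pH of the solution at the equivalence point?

8.19

n(HF) = 0.3620 x 0.02038 = 0.007378 mol; V(NaOH) at equivalence = 0.007378/0.3012 = 0.02449 L.
At equivalence all the acid is converted to F-; total volume = 0.02038 + 0.02449 = 0.04487 L, so [F-] = 0.007378/0.04487 = 0.1644 M.
Kb = Kw/Ka = 1.0e-14 / 6.8 x 10^-4 = 1.47e-11.
[OH^-] = sqrt(Kb x [F-]) = sqrt(1.47e-11 x 0.1644) = 1.55e-6 M.
pOH = 5.81, so pH = 14.00 - 5.81 = 8.19.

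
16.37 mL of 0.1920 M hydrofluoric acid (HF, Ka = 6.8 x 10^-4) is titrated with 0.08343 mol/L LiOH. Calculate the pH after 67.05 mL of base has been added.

12.47

n(acid) = 0.1920 x 0.01637 = 0.003143 mol; n(LiOH) added = 0.08343 x 0.06705 = 0.005594 mol.
Base is in excess by 0.005594 - 0.003143 = 0.002451 mol in a total volume of 0.08342 L.
[OH^-] = 0.002451/0.08342 = 0.02938 M, so pOH = 1.53 and pH = 14.00 - 1.53 = 12.47.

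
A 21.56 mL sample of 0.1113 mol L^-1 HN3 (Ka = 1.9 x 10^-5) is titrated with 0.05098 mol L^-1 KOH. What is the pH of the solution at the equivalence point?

n(HN3) = 0.1113 x 0.02156 = 0.002400 mol; V(KOH) at equivalence = 0.002400/0.05098 = 0.04707 L.
At equivalence all the acid is converted to N3-; total volume = 0.02156 + 0.04707 = 0.06863 L, so [N3-] = 0.002400/0.06863 = 0.03496 M.
Kb = Kw/Ka = 1.0e-14 / 1.9 x 10^-5 = 5.26e-10.
[OH^-] = sqrt(Kb x [N3-]) = sqrt(5.26e-10 x 0.03496) = 4.29e-6 M.
pOH = 5.37, so pH = 14.00 - 5.37 = 8.63.

8.63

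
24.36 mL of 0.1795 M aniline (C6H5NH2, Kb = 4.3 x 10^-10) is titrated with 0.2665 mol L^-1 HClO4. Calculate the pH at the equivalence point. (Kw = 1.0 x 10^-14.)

n(C6H5NH2) = 0.1795 x 0.02436 = 0.004373 mol; V(HClO4) at equivalence = 0.004373/0.2665 = 0.01641 L.
At equivalence the base is fully converted to C6H5NH3+; total volume = 0.04077 L, so [C6H5NH3+] = 0.004373/0.04077 = 0.1073 M.
Ka(C6H5NH3+) = Kw/Kb = 1.0e-14 / 4.3 x 10^-10 = 2.33e-5.
[H^+] = sqrt(Ka x [C6H5NH3+]) = sqrt(2.33e-5 x 0.1073) = 0.00158 M.
pH = -log(0.00158) = 2.80.

2.80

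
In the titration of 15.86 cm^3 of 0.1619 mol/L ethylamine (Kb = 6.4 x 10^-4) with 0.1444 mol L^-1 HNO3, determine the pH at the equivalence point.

5.96

n(C2H5NH2) = 0.1619 x 0.01586 = 0.002568 mol; V(HNO3) at equivalence = 0.002568/0.1444 = 0.01778 L.
At equivalence the base is fully converted to C2H5NH3+; total volume = 0.03364 L, so [C2H5NH3+] = 0.002568/0.03364 = 0.07633 M.
Ka(C2H5NH3+) = Kw/Kb = 1.0e-14 / 6.4 x 10^-4 = 1.56e-11.
[H^+] = sqrt(Ka x [C2H5NH3+]) = sqrt(1.56e-11 x 0.07633) = 1.09e-6 M.
pH = -log(1.09e-6) = 5.96.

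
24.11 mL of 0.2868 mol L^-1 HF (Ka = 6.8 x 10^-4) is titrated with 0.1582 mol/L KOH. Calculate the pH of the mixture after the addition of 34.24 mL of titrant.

Initial n(HF) = 0.2868 x 0.02411 = 0.006915 mol.
n(KOH) added = 0.1582 x 0.03424 = 0.005417 mol, converting that many moles of HF to F-.
Remaining n(HF) = 0.001498 mol; n(F-) = 0.005417 mol.
By Henderson-Hasselbalch, pH = pKa + log([A^-]/[HA]) = 3.17 + log(0.005417/0.001498) = 3.17 + (+0.56) = 3.73.

3.73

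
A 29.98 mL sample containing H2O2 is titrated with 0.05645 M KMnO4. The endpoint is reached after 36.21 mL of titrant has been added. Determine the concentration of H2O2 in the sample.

n(KMnO4) = 0.05645 x 0.03621 = 0.002044 mol.
From the balanced equation, 2 mol KMnO4 reacts with 5 mol H2O2, so n(H2O2) = 0.002044 x 5/2 = 0.005110 mol.
[H2O2] = 0.005110 / 0.02998 L = 0.170 M.

0.170 M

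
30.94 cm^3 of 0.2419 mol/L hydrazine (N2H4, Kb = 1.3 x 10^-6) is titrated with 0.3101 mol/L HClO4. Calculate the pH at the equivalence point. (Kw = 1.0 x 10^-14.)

n(N2H4) = 0.2419 x 0.03094 = 0.007484 mol; V(HClO4) at equivalence = 0.007484/0.3101 = 0.02414 L.
At equivalence the base is fully converted to N2H5+; total volume = 0.05508 L, so [N2H5+] = 0.007484/0.05508 = 0.1359 M.
Ka(N2H5+) = Kw/Kb = 1.0e-14 / 1.3 x 10^-6 = 7.69e-9.
[H^+] = sqrt(Ka x [N2H5+]) = sqrt(7.69e-9 x 0.1359) = 3.23e-5 M.
pH = -log(3.23e-5) = 4.49.

4.49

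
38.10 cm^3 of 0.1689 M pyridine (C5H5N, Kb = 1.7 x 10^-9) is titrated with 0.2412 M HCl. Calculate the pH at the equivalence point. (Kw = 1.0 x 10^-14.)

n(C5H5N) = 0.1689 x 0.03810 = 0.006435 mol; V(HCl) at equivalence = 0.006435/0.2412 = 0.02668 L.
At equivalence the base is fully converted to C5H5NH+; total volume = 0.06478 L, so [C5H5NH+] = 0.006435/0.06478 = 0.09934 M.
Ka(C5H5NH+) = Kw/Kb = 1.0e-14 / 1.7 x 10^-9 = 5.88e-6.
[H^+] = sqrt(Ka x [C5H5NH+]) = sqrt(5.88e-6 x 0.09934) = 0.000764 M.
pH = -log(0.000764) = 3.12.

3.12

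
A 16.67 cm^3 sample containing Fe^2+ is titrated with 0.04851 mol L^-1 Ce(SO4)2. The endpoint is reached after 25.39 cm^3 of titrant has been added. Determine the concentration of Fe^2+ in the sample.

n(Ce(SO4)2) = 0.04851 x 0.02539 = 0.001232 mol.
From the balanced equation, 1 mol Ce(SO4)2 reacts with 1 mol Fe^2+, so n(Fe^2+) = 0.001232 x 1/1 = 0.001232 mol.
[Fe^2+] = 0.001232 / 0.01667 L = 0.0739 M.

0.0739 M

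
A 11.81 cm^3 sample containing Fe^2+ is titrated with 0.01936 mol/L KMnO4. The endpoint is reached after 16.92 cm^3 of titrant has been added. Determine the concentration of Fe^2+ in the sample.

0.139 M

n(KMnO4) = 0.01936 x 0.01692 = 0.0003276 mol.
From the balanced equation, 1 mol KMnO4 reacts with 5 mol Fe^2+, so n(Fe^2+) = 0.0003276 x 5/1 = 0.001638 mol.
[Fe^2+] = 0.001638 / 0.01181 L = 0.139 M.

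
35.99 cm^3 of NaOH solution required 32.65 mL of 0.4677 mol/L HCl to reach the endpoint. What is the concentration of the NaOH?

0.424 M

n(HCl) delivered = 0.4677 x 0.03265 = 0.01527 mol.
For a 1:1 reaction, n(NaOH) = 0.01527 mol.
[NaOH] = 0.01527 mol / 0.03599 L = 0.424 M.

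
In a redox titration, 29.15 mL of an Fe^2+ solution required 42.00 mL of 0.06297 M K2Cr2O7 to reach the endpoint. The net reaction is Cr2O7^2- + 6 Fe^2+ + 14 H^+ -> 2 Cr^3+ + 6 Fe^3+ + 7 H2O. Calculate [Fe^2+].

n(K2Cr2O7) = 0.06297 x 0.04200 = 0.002645 mol.
From the balanced equation, 1 mol K2Cr2O7 reacts with 6 mol Fe^2+, so n(Fe^2+) = 0.002645 x 6/1 = 0.01587 mol.
[Fe^2+] = 0.01587 / 0.02915 L = 0.544 M.

0.544 M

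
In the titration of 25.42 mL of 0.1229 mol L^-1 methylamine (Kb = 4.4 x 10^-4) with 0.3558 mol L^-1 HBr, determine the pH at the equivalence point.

5.84

n(CH3NH2) = 0.1229 x 0.02542 = 0.003124 mol; V(HBr) at equivalence = 0.003124/0.3558 = 0.008781 L.
At equivalence the base is fully converted to CH3NH3+; total volume = 0.03420 L, so [CH3NH3+] = 0.003124/0.03420 = 0.09135 M.
Ka(CH3NH3+) = Kw/Kb = 1.0e-14 / 4.4 x 10^-4 = 2.27e-11.
[H^+] = sqrt(Ka x [CH3NH3+]) = sqrt(2.27e-11 x 0.09135) = 1.44e-6 M.
pH = -log(1.44e-6) = 5.84.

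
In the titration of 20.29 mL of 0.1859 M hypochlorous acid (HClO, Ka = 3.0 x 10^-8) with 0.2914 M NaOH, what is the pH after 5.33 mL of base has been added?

7.37

Initial n(HClO) = 0.1859 x 0.02029 = 0.003772 mol.
n(NaOH) added = 0.2914 x 0.005330 = 0.001553 mol, converting that many moles of HClO to ClO-.
Remaining n(HClO) = 0.002219 mol; n(ClO-) = 0.001553 mol.
By Henderson-Hasselbalch, pH = pKa + log([A^-]/[HA]) = 7.52 + log(0.001553/0.002219) = 7.52 + (-0.15) = 7.37.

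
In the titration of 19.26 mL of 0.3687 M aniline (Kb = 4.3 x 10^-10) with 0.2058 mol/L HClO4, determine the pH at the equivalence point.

n(C6H5NH2) = 0.3687 x 0.01926 = 0.007101 mol; V(HClO4) at equivalence = 0.007101/0.2058 = 0.03451 L.
At equivalence the base is fully converted to C6H5NH3+; total volume = 0.05377 L, so [C6H5NH3+] = 0.007101/0.05377 = 0.1321 M.
Ka(C6H5NH3+) = Kw/Kb = 1.0e-14 / 4.3 x 10^-10 = 2.33e-5.
[H^+] = sqrt(Ka x [C6H5NH3+]) = sqrt(2.33e-5 x 0.1321) = 0.00175 M.
pH = -log(0.00175) = 2.76.

2.76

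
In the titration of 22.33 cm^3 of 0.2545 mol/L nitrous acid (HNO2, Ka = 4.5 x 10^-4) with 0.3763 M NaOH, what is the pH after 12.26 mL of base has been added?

Initial n(HNO2) = 0.2545 x 0.02233 = 0.005683 mol.
n(NaOH) added = 0.3763 x 0.01226 = 0.004613 mol, converting that many moles of HNO2 to NO2-.
Remaining n(HNO2) = 0.001070 mol; n(NO2-) = 0.004613 mol.
By Henderson-Hasselbalch, pH = pKa + log([A^-]/[HA]) = 3.35 + log(0.004613/0.001070) = 3.35 + (+0.63) = 3.98.

3.98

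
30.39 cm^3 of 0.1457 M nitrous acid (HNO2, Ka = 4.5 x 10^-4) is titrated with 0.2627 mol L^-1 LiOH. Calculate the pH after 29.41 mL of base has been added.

12.74

n(acid) = 0.1457 x 0.03039 = 0.004428 mol; n(LiOH) added = 0.2627 x 0.02941 = 0.007726 mol.
Base is in excess by 0.007726 - 0.004428 = 0.003298 mol in a total volume of 0.05980 L.
[OH^-] = 0.003298/0.05980 = 0.05515 M, so pOH = 1.26 and pH = 14.00 - 1.26 = 12.74.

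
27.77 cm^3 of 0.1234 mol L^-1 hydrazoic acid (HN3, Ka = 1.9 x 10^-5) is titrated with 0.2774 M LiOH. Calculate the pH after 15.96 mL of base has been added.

12.36

n(acid) = 0.1234 x 0.02777 = 0.003427 mol; n(LiOH) added = 0.2774 x 0.01596 = 0.004427 mol.
Base is in excess by 0.004427 - 0.003427 = 0.001000 mol in a total volume of 0.04373 L.
[OH^-] = 0.001000/0.04373 = 0.02288 M, so pOH = 1.64 and pH = 14.00 - 1.64 = 12.36.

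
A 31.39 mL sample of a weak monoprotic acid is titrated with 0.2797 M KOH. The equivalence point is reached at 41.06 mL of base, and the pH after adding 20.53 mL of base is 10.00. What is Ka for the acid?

1.0 x 10^-10

20.53 mL is half of the equivalence volume, so this is the half-equivalence point where [HA] = [A^-].
At half-equivalence pH = pKa, so pKa = 10.00.
Ka = 10^(-10.00) = 1.0 x 10^-10.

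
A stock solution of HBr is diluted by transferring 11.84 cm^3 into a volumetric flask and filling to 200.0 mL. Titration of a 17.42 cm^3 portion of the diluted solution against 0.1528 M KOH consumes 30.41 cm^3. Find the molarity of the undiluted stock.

4.51 M

n(KOH) = 0.1528 x 0.03041 = 0.004647 mol.
n(HBr) in the aliquot = 0.004647 mol.
[diluted HBr] = 0.004647 / 0.01742 = 0.2667 M.
Dilution factor = 200.0/11.84 = 16.89, so [stock] = 0.2667 x 16.89 = 4.51 M.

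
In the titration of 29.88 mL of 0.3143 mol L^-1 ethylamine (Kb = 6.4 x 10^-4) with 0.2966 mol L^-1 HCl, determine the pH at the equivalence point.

5.81

n(C2H5NH2) = 0.3143 x 0.02988 = 0.009391 mol; V(HCl) at equivalence = 0.009391/0.2966 = 0.03166 L.
At equivalence the base is fully converted to C2H5NH3+; total volume = 0.06154 L, so [C2H5NH3+] = 0.009391/0.06154 = 0.1526 M.
Ka(C2H5NH3+) = Kw/Kb = 1.0e-14 / 6.4 x 10^-4 = 1.56e-11.
[H^+] = sqrt(Ka x [C2H5NH3+]) = sqrt(1.56e-11 x 0.1526) = 1.54e-6 M.
pH = -log(1.54e-6) = 5.81.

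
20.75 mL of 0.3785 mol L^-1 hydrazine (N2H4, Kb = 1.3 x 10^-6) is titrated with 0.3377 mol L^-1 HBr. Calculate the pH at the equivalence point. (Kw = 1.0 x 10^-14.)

4.43

n(N2H4) = 0.3785 x 0.02075 = 0.007854 mol; V(HBr) at equivalence = 0.007854/0.3377 = 0.02326 L.
At equivalence the base is fully converted to N2H5+; total volume = 0.04401 L, so [N2H5+] = 0.007854/0.04401 = 0.1785 M.
Ka(N2H5+) = Kw/Kb = 1.0e-14 / 1.3 x 10^-6 = 7.69e-9.
[H^+] = sqrt(Ka x [N2H5+]) = sqrt(7.69e-9 x 0.1785) = 3.71e-5 M.
pH = -log(3.71e-5) = 4.43.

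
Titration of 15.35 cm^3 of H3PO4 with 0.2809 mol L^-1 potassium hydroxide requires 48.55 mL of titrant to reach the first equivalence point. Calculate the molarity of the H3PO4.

0.888 M

n(KOH) = 0.2809 x 0.04855 = 0.01364 mol.
At the first equivalence point, 1 mol OH^- react per mol H3PO4, so n(H3PO4) = 0.01364 / 1 = 0.01364 mol.
[H3PO4] = 0.01364 / 0.01535 L = 0.888 M.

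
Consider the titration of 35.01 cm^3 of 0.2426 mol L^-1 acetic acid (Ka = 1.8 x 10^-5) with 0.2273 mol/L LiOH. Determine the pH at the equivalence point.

8.91

n(CH3COOH) = 0.2426 x 0.03501 = 0.008493 mol; V(LiOH) at equivalence = 0.008493/0.2273 = 0.03737 L.
At equivalence all the acid is converted to CH3COO-; total volume = 0.03501 + 0.03737 = 0.07238 L, so [CH3COO-] = 0.008493/0.07238 = 0.1174 M.
Kb = Kw/Ka = 1.0e-14 / 1.8 x 10^-5 = 5.56e-10.
[OH^-] = sqrt(Kb x [CH3COO-]) = sqrt(5.56e-10 x 0.1174) = 8.07e-6 M.
pOH = 5.09, so pH = 14.00 - 5.09 = 8.91.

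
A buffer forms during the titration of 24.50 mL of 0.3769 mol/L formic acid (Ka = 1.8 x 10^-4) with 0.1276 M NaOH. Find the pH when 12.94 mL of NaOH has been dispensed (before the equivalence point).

3.08

Initial n(HCOOH) = 0.3769 x 0.02450 = 0.009234 mol.
n(NaOH) added = 0.1276 x 0.01294 = 0.001651 mol, converting that many moles of HCOOH to HCOO-.
Remaining n(HCOOH) = 0.007583 mol; n(HCOO-) = 0.001651 mol.
By Henderson-Hasselbalch, pH = pKa + log([A^-]/[HA]) = 3.74 + log(0.001651/0.007583) = 3.74 + (-0.66) = 3.08.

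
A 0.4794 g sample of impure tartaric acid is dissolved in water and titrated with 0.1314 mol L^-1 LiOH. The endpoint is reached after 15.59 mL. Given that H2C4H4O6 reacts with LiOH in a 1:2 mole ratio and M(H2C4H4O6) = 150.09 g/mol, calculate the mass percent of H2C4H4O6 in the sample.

n(LiOH) = 0.1314 x 0.01559 = 0.002049 mol.
n(H2C4H4O6) = 0.002049 / 2 = 0.001024 mol.
mass of H2C4H4O6 = 0.001024 x 150.09 = 0.1537 g.
% purity = 0.1537 / 0.4794 x 100 = 32.1%.

32.1%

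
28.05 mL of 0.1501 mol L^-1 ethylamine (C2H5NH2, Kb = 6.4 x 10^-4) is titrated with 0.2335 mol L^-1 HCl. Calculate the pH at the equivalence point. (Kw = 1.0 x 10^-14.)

5.92

n(C2H5NH2) = 0.1501 x 0.02805 = 0.004210 mol; V(HCl) at equivalence = 0.004210/0.2335 = 0.01803 L.
At equivalence the base is fully converted to C2H5NH3+; total volume = 0.04608 L, so [C2H5NH3+] = 0.004210/0.04608 = 0.09137 M.
Ka(C2H5NH3+) = Kw/Kb = 1.0e-14 / 6.4 x 10^-4 = 1.56e-11.
[H^+] = sqrt(Ka x [C2H5NH3+]) = sqrt(1.56e-11 x 0.09137) = 1.19e-6 M.
pH = -log(1.19e-6) = 5.92.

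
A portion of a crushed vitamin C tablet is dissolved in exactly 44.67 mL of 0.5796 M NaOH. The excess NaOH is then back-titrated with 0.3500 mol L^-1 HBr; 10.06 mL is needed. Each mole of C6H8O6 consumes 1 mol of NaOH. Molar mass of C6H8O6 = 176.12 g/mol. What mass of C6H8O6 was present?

Total n(NaOH) added = 0.5796 x 0.04467 = 0.02589 mol.
n(HBr) used = 0.3500 x 0.01006 = 0.003521 mol, which equals the excess n(NaOH).
So n(NaOH) consumed by the sample = 0.02589 - 0.003521 = 0.02237 mol.
n(C6H8O6) = 0.02237 / 1 = 0.02237 mol.
mass = 0.02237 mol x 176.12 g/mol = 3.94 g.

3.94 g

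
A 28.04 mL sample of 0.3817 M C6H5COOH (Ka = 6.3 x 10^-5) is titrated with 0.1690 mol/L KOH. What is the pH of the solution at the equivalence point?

n(C6H5COOH) = 0.3817 x 0.02804 = 0.01070 mol; V(KOH) at equivalence = 0.01070/0.1690 = 0.06333 L.
At equivalence all the acid is converted to C6H5COO-; total volume = 0.02804 + 0.06333 = 0.09137 L, so [C6H5COO-] = 0.01070/0.09137 = 0.1171 M.
Kb = Kw/Ka = 1.0e-14 / 6.3 x 10^-5 = 1.59e-10.
[OH^-] = sqrt(Kb x [C6H5COO-]) = sqrt(1.59e-10 x 0.1171) = 4.31e-6 M.
pOH = 5.37, so pH = 14.00 - 5.37 = 8.63.

8.63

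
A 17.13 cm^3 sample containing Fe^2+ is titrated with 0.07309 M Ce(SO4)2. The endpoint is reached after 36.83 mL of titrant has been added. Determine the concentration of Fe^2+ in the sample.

n(Ce(SO4)2) = 0.07309 x 0.03683 = 0.002692 mol.
From the balanced equation, 1 mol Ce(SO4)2 reacts with 1 mol Fe^2+, so n(Fe^2+) = 0.002692 x 1/1 = 0.002692 mol.
[Fe^2+] = 0.002692 / 0.01713 L = 0.157 M.

0.157 M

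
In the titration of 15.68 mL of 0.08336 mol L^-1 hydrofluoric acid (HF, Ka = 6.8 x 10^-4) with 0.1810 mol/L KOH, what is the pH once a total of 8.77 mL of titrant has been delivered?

12.06

n(acid) = 0.08336 x 0.01568 = 0.001307 mol; n(KOH) added = 0.1810 x 0.008770 = 0.001587 mol.
Base is in excess by 0.001587 - 0.001307 = 0.0002803 mol in a total volume of 0.02445 L.
[OH^-] = 0.0002803/0.02445 = 0.01146 M, so pOH = 1.94 and pH = 14.00 - 1.94 = 12.06.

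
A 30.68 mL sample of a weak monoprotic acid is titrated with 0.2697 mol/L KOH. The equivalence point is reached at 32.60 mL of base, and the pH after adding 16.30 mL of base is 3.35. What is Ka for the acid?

16.30 mL is half of the equivalence volume, so this is the half-equivalence point where [HA] = [A^-].
At half-equivalence pH = pKa, so pKa = 3.35.
Ka = 10^(-3.35) = 4.5 x 10^-4.

4.5 x 10^-4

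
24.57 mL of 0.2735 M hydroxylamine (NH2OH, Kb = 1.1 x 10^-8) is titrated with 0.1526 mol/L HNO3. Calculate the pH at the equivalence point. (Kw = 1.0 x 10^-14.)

n(NH2OH) = 0.2735 x 0.02457 = 0.006720 mol; V(HNO3) at equivalence = 0.006720/0.1526 = 0.04404 L.
At equivalence the base is fully converted to NH3OH+; total volume = 0.06861 L, so [NH3OH+] = 0.006720/0.06861 = 0.09795 M.
Ka(NH3OH+) = Kw/Kb = 1.0e-14 / 1.1 x 10^-8 = 9.09e-7.
[H^+] = sqrt(Ka x [NH3OH+]) = sqrt(9.09e-7 x 0.09795) = 0.000298 M.
pH = -log(0.000298) = 3.53.

3.53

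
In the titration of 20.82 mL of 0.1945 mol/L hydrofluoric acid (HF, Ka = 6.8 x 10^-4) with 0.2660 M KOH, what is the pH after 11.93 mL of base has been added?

3.73

Initial n(HF) = 0.1945 x 0.02082 = 0.004049 mol.
n(KOH) added = 0.2660 x 0.01193 = 0.003173 mol, converting that many moles of HF to F-.
Remaining n(HF) = 0.0008761 mol; n(F-) = 0.003173 mol.
By Henderson-Hasselbalch, pH = pKa + log([A^-]/[HA]) = 3.17 + log(0.003173/0.0008761) = 3.17 + (+0.56) = 3.73.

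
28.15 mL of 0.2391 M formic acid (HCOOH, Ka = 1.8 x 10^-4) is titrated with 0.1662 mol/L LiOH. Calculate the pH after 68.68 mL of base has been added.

12.68

n(acid) = 0.2391 x 0.02815 = 0.006731 mol; n(LiOH) added = 0.1662 x 0.06868 = 0.01141 mol.
Base is in excess by 0.01141 - 0.006731 = 0.004684 mol in a total volume of 0.09683 L.
[OH^-] = 0.004684/0.09683 = 0.04837 M, so pOH = 1.32 and pH = 14.00 - 1.32 = 12.68.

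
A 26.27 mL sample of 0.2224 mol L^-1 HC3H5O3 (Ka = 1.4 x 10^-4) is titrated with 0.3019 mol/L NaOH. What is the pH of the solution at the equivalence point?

8.48

n(HC3H5O3) = 0.2224 x 0.02627 = 0.005842 mol; V(NaOH) at equivalence = 0.005842/0.3019 = 0.01935 L.
At equivalence all the acid is converted to C3H5O3-; total volume = 0.02627 + 0.01935 = 0.04562 L, so [C3H5O3-] = 0.005842/0.04562 = 0.1281 M.
Kb = Kw/Ka = 1.0e-14 / 1.4 x 10^-4 = 7.14e-11.
[OH^-] = sqrt(Kb x [C3H5O3-]) = sqrt(7.14e-11 x 0.1281) = 3.02e-6 M.
pOH = 5.52, so pH = 14.00 - 5.52 = 8.48.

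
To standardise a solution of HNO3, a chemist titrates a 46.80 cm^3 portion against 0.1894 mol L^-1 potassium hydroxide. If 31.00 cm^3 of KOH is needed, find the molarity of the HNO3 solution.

0.125 M

n(KOH) delivered = 0.1894 x 0.03100 = 0.005871 mol.
For a 1:1 reaction, n(HNO3) = 0.005871 mol.
[HNO3] = 0.005871 mol / 0.04680 L = 0.125 M.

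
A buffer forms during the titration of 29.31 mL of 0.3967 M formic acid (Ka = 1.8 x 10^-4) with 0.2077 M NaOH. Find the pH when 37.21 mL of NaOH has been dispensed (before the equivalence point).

Initial n(HCOOH) = 0.3967 x 0.02931 = 0.01163 mol.
n(NaOH) added = 0.2077 x 0.03721 = 0.007729 mol, converting that many moles of HCOOH to HCOO-.
Remaining n(HCOOH) = 0.003899 mol; n(HCOO-) = 0.007729 mol.
By Henderson-Hasselbalch, pH = pKa + log([A^-]/[HA]) = 3.74 + log(0.007729/0.003899) = 3.74 + (+0.30) = 4.04.

4.04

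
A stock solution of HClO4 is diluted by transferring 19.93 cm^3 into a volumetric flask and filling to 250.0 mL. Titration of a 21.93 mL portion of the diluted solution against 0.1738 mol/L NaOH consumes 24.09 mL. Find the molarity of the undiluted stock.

2.39 M

n(NaOH) = 0.1738 x 0.02409 = 0.004187 mol.
n(HClO4) in the aliquot = 0.004187 mol.
[diluted HClO4] = 0.004187 / 0.02193 = 0.1909 M.
Dilution factor = 250.0/19.93 = 12.54, so [stock] = 0.1909 x 12.54 = 2.39 M.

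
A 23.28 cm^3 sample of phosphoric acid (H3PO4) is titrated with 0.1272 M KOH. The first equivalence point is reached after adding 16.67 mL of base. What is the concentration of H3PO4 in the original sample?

n(KOH) = 0.1272 x 0.01667 = 0.002120 mol.
At the first equivalence point, 1 mol OH^- react per mol H3PO4, so n(H3PO4) = 0.002120 / 1 = 0.002120 mol.
[H3PO4] = 0.002120 / 0.02328 L = 0.0911 M.

0.0911 M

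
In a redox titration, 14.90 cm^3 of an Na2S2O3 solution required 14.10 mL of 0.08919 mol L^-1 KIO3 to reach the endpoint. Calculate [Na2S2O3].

0.506 M

n(KIO3) = 0.08919 x 0.01410 = 0.001258 mol.
From the balanced equation, 1 mol KIO3 reacts with 6 mol Na2S2O3, so n(Na2S2O3) = 0.001258 x 6/1 = 0.007545 mol.
[Na2S2O3] = 0.007545 / 0.01490 L = 0.506 M.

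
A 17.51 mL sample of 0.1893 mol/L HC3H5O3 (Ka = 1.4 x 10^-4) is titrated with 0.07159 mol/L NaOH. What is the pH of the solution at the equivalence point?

8.28

n(HC3H5O3) = 0.1893 x 0.01751 = 0.003315 mol; V(NaOH) at equivalence = 0.003315/0.07159 = 0.04630 L.
At equivalence all the acid is converted to C3H5O3-; total volume = 0.01751 + 0.04630 = 0.06381 L, so [C3H5O3-] = 0.003315/0.06381 = 0.05195 M.
Kb = Kw/Ka = 1.0e-14 / 1.4 x 10^-4 = 7.14e-11.
[OH^-] = sqrt(Kb x [C3H5O3-]) = sqrt(7.14e-11 x 0.05195) = 1.93e-6 M.
pOH = 5.72, so pH = 14.00 - 5.72 = 8.28.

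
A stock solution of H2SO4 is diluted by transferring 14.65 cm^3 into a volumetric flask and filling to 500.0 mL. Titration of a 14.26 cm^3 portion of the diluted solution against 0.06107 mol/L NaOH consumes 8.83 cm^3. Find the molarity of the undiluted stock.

n(NaOH) = 0.06107 x 0.008830 = 0.0005392 mol.
n(H2SO4) in the aliquot = 0.0005392 x 1/2 = 0.0002696 mol.
[diluted H2SO4] = 0.0002696 / 0.01426 = 0.01891 M.
Dilution factor = 500.0/14.65 = 34.13, so [stock] = 0.01891 x 34.13 = 0.645 M.

0.645 M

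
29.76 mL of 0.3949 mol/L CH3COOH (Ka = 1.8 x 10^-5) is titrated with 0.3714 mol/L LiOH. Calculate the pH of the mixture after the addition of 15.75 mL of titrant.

4.74

Initial n(CH3COOH) = 0.3949 x 0.02976 = 0.01175 mol.
n(LiOH) added = 0.3714 x 0.01575 = 0.005850 mol, converting that many moles of CH3COOH to CH3COO-.
Remaining n(CH3COOH) = 0.005903 mol; n(CH3COO-) = 0.005850 mol.
By Henderson-Hasselbalch, pH = pKa + log([A^-]/[HA]) = 4.74 + log(0.005850/0.005903) = 4.74 + (-0.00) = 4.74.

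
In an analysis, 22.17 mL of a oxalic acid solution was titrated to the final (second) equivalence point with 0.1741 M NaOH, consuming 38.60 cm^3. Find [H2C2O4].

n(NaOH) = 0.1741 x 0.03860 = 0.006720 mol.
At the final (second) equivalence point, 2 mol OH^- react per mol H2C2O4, so n(H2C2O4) = 0.006720 / 2 = 0.003360 mol.
[H2C2O4] = 0.003360 / 0.02217 L = 0.152 M.

0.152 M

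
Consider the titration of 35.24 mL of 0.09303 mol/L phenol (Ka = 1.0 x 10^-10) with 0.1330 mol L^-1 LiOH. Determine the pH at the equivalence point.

n(C6H5OH) = 0.09303 x 0.03524 = 0.003278 mol; V(LiOH) at equivalence = 0.003278/0.1330 = 0.02465 L.
At equivalence all the acid is converted to C6H5O-; total volume = 0.03524 + 0.02465 = 0.05989 L, so [C6H5O-] = 0.003278/0.05989 = 0.05474 M.
Kb = Kw/Ka = 1.0e-14 / 1.0 x 10^-10 = 0.000100.
[OH^-] = sqrt(Kb x [C6H5O-]) = sqrt(0.000100 x 0.05474) = 0.00234 M.
pOH = 2.63, so pH = 14.00 - 2.63 = 11.37.

11.37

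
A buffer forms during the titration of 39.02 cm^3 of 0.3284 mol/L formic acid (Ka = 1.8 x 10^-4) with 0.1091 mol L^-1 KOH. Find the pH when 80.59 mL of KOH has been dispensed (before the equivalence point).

Initial n(HCOOH) = 0.3284 x 0.03902 = 0.01281 mol.
n(KOH) added = 0.1091 x 0.08059 = 0.008792 mol, converting that many moles of HCOOH to HCOO-.
Remaining n(HCOOH) = 0.004022 mol; n(HCOO-) = 0.008792 mol.
By Henderson-Hasselbalch, pH = pKa + log([A^-]/[HA]) = 3.74 + log(0.008792/0.004022) = 3.74 + (+0.34) = 4.08.

4.08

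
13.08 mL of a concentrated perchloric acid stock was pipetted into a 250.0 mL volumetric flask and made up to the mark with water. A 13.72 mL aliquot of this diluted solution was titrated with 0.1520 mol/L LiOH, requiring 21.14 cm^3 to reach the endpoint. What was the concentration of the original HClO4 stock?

n(LiOH) = 0.1520 x 0.02114 = 0.003213 mol.
n(HClO4) in the aliquot = 0.003213 mol.
[diluted HClO4] = 0.003213 / 0.01372 = 0.2342 M.
Dilution factor = 250.0/13.08 = 19.11, so [stock] = 0.2342 x 19.11 = 4.48 M.

4.48 M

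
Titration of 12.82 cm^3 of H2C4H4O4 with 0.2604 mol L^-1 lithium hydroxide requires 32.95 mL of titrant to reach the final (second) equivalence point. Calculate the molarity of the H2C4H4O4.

0.335 M

n(LiOH) = 0.2604 x 0.03295 = 0.008580 mol.
At the final (second) equivalence point, 2 mol OH^- react per mol H2C4H4O4, so n(H2C4H4O4) = 0.008580 / 2 = 0.004290 mol.
[H2C4H4O4] = 0.004290 / 0.01282 L = 0.335 M.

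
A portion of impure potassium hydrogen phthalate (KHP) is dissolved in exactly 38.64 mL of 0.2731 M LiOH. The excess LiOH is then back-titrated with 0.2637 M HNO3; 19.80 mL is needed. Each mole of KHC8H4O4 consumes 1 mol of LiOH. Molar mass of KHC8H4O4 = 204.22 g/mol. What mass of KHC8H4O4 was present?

1.09 g

Total n(LiOH) added = 0.2731 x 0.03864 = 0.01055 mol.
n(HNO3) used = 0.2637 x 0.01980 = 0.005221 mol, which equals the excess n(LiOH).
So n(LiOH) consumed by the sample = 0.01055 - 0.005221 = 0.005331 mol.
n(KHC8H4O4) = 0.005331 / 1 = 0.005331 mol.
mass = 0.005331 mol x 204.22 g/mol = 1.09 g.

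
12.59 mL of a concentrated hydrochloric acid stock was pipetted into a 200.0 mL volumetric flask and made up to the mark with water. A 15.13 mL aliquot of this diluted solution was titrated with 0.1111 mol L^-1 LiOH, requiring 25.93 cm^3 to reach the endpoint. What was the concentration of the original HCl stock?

n(LiOH) = 0.1111 x 0.02593 = 0.002881 mol.
n(HCl) in the aliquot = 0.002881 mol.
[diluted HCl] = 0.002881 / 0.01513 = 0.1904 M.
Dilution factor = 200.0/12.59 = 15.89, so [stock] = 0.1904 x 15.89 = 3.02 M.

3.02 M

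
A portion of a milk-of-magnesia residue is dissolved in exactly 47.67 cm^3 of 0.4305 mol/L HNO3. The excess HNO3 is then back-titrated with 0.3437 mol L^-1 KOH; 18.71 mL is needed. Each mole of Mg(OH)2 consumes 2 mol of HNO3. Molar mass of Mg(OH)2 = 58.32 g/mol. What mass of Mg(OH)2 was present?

Total n(HNO3) added = 0.4305 x 0.04767 = 0.02052 mol.
n(KOH) used = 0.3437 x 0.01871 = 0.006431 mol, which equals the excess n(HNO3).
So n(HNO3) consumed by the sample = 0.02052 - 0.006431 = 0.01409 mol.
n(Mg(OH)2) = 0.01409 / 2 = 0.007046 mol.
mass = 0.007046 mol x 58.32 g/mol = 0.411 g.

0.411 g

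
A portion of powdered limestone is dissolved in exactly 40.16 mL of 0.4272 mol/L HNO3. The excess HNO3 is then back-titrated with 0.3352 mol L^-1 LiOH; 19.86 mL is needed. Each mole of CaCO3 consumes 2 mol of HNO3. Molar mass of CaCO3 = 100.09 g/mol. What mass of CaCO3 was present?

Total n(HNO3) added = 0.4272 x 0.04016 = 0.01716 mol.
n(LiOH) used = 0.3352 x 0.01986 = 0.006657 mol, which equals the excess n(HNO3).
So n(HNO3) consumed by the sample = 0.01716 - 0.006657 = 0.01050 mol.
n(CaCO3) = 0.01050 / 2 = 0.005250 mol.
mass = 0.005250 mol x 100.09 g/mol = 0.525 g.

0.525 g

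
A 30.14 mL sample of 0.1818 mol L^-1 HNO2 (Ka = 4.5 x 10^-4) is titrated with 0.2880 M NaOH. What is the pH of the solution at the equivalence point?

n(HNO2) = 0.1818 x 0.03014 = 0.005479 mol; V(NaOH) at equivalence = 0.005479/0.2880 = 0.01903 L.
At equivalence all the acid is converted to NO2-; total volume = 0.03014 + 0.01903 = 0.04917 L, so [NO2-] = 0.005479/0.04917 = 0.1114 M.
Kb = Kw/Ka = 1.0e-14 / 4.5 x 10^-4 = 2.22e-11.
[OH^-] = sqrt(Kb x [NO2-]) = sqrt(2.22e-11 x 0.1114) = 1.57e-6 M.
pOH = 5.80, so pH = 14.00 - 5.80 = 8.20.

8.20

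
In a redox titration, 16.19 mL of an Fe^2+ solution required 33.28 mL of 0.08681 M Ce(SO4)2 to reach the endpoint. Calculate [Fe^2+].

n(Ce(SO4)2) = 0.08681 x 0.03328 = 0.002889 mol.
From the balanced equation, 1 mol Ce(SO4)2 reacts with 1 mol Fe^2+, so n(Fe^2+) = 0.002889 x 1/1 = 0.002889 mol.
[Fe^2+] = 0.002889 / 0.01619 L = 0.178 M.

0.178 M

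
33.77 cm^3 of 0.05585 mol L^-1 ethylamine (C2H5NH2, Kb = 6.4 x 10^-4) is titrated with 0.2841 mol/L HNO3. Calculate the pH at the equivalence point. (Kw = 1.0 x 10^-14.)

n(C2H5NH2) = 0.05585 x 0.03377 = 0.001886 mol; V(HNO3) at equivalence = 0.001886/0.2841 = 0.006639 L.
At equivalence the base is fully converted to C2H5NH3+; total volume = 0.04041 L, so [C2H5NH3+] = 0.001886/0.04041 = 0.04667 M.
Ka(C2H5NH3+) = Kw/Kb = 1.0e-14 / 6.4 x 10^-4 = 1.56e-11.
[H^+] = sqrt(Ka x [C2H5NH3+]) = sqrt(1.56e-11 x 0.04667) = 8.54e-7 M.
pH = -log(8.54e-7) = 6.07.

6.07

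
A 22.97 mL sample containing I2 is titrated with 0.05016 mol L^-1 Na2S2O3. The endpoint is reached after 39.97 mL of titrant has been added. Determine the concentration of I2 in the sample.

0.0436 M

n(Na2S2O3) = 0.05016 x 0.03997 = 0.002005 mol.
From the balanced equation, 2 mol Na2S2O3 reacts with 1 mol I2, so n(I2) = 0.002005 x 1/2 = 0.001002 mol.
[I2] = 0.001002 / 0.02297 L = 0.0436 M.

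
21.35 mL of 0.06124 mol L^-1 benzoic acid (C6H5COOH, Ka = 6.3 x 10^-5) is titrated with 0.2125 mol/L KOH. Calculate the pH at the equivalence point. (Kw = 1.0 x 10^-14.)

8.44

n(C6H5COOH) = 0.06124 x 0.02135 = 0.001307 mol; V(KOH) at equivalence = 0.001307/0.2125 = 0.006153 L.
At equivalence all the acid is converted to C6H5COO-; total volume = 0.02135 + 0.006153 = 0.02750 L, so [C6H5COO-] = 0.001307/0.02750 = 0.04754 M.
Kb = Kw/Ka = 1.0e-14 / 6.3 x 10^-5 = 1.59e-10.
[OH^-] = sqrt(Kb x [C6H5COO-]) = sqrt(1.59e-10 x 0.04754) = 2.75e-6 M.
pOH = 5.56, so pH = 14.00 - 5.56 = 8.44.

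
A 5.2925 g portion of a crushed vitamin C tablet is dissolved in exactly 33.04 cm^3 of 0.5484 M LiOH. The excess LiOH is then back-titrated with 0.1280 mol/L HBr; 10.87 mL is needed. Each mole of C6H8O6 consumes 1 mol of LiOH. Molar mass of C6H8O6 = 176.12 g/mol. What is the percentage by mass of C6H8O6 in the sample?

Total n(LiOH) added = 0.5484 x 0.03304 = 0.01812 mol.
n(HBr) used = 0.1280 x 0.01087 = 0.001391 mol, which equals the excess n(LiOH).
So n(LiOH) consumed by the sample = 0.01812 - 0.001391 = 0.01673 mol.
n(C6H8O6) = 0.01673 / 1 = 0.01673 mol.
mass C6H8O6 = 0.01673 x 176.12 = 2.946 g, so %C6H8O6 = 2.946/5.2925 x 100 = 55.7%.

55.7%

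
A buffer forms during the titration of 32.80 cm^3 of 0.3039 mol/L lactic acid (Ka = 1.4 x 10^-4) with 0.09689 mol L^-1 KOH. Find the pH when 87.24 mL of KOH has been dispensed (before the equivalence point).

Initial n(HC3H5O3) = 0.3039 x 0.03280 = 0.009968 mol.
n(KOH) added = 0.09689 x 0.08724 = 0.008453 mol, converting that many moles of HC3H5O3 to C3H5O3-.
Remaining n(HC3H5O3) = 0.001515 mol; n(C3H5O3-) = 0.008453 mol.
By Henderson-Hasselbalch, pH = pKa + log([A^-]/[HA]) = 3.85 + log(0.008453/0.001515) = 3.85 + (+0.75) = 4.60.

4.60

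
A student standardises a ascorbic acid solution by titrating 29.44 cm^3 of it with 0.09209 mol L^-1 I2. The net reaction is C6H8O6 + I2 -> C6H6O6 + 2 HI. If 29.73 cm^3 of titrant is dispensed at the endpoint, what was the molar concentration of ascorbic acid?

n(I2) = 0.09209 x 0.02973 = 0.002738 mol.
From the balanced equation, 1 mol I2 reacts with 1 mol ascorbic acid, so n(ascorbic acid) = 0.002738 x 1/1 = 0.002738 mol.
[ascorbic acid] = 0.002738 / 0.02944 L = 0.0930 M.

0.0930 M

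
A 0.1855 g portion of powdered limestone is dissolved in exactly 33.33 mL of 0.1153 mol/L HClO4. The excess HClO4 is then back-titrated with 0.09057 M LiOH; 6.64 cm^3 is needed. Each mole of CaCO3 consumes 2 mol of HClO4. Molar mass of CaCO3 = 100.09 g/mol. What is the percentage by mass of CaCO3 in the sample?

87.5%

Total n(HClO4) added = 0.1153 x 0.03333 = 0.003843 mol.
n(LiOH) used = 0.09057 x 0.006640 = 0.0006014 mol, which equals the excess n(HClO4).
So n(HClO4) consumed by the sample = 0.003843 - 0.0006014 = 0.003242 mol.
n(CaCO3) = 0.003242 / 2 = 0.001621 mol.
mass CaCO3 = 0.001621 x 100.09 = 0.1622 g, so %CaCO3 = 0.1622/0.1855 x 100 = 87.5%.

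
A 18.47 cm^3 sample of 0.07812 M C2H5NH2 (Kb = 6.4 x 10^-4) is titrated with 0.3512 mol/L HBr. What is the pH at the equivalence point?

6.00

n(C2H5NH2) = 0.07812 x 0.01847 = 0.001443 mol; V(HBr) at equivalence = 0.001443/0.3512 = 0.004108 L.
At equivalence the base is fully converted to C2H5NH3+; total volume = 0.02258 L, so [C2H5NH3+] = 0.001443/0.02258 = 0.06391 M.
Ka(C2H5NH3+) = Kw/Kb = 1.0e-14 / 6.4 x 10^-4 = 1.56e-11.
[H^+] = sqrt(Ka x [C2H5NH3+]) = sqrt(1.56e-11 x 0.06391) = 9.99e-7 M.
pH = -log(9.99e-7) = 6.00.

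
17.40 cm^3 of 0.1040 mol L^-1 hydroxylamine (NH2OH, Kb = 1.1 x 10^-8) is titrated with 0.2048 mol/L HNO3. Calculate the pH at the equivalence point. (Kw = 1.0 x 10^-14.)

3.60

n(NH2OH) = 0.1040 x 0.01740 = 0.001810 mol; V(HNO3) at equivalence = 0.001810/0.2048 = 0.008836 L.
At equivalence the base is fully converted to NH3OH+; total volume = 0.02624 L, so [NH3OH+] = 0.001810/0.02624 = 0.06897 M.
Ka(NH3OH+) = Kw/Kb = 1.0e-14 / 1.1 x 10^-8 = 9.09e-7.
[H^+] = sqrt(Ka x [NH3OH+]) = sqrt(9.09e-7 x 0.06897) = 0.000250 M.
pH = -log(0.000250) = 3.60.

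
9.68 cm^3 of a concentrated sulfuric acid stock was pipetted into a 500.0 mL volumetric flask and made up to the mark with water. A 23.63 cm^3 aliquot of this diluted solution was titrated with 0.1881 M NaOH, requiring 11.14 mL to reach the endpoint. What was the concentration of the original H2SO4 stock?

n(NaOH) = 0.1881 x 0.01114 = 0.002095 mol.
n(H2SO4) in the aliquot = 0.002095 x 1/2 = 0.001048 mol.
[diluted H2SO4] = 0.001048 / 0.02363 = 0.04434 M.
Dilution factor = 500.0/9.680 = 51.65, so [stock] = 0.04434 x 51.65 = 2.29 M.

2.29 M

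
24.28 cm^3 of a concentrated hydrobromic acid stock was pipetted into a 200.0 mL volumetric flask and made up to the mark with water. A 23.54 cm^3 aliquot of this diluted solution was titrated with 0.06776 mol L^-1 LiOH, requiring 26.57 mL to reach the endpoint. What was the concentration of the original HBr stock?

n(LiOH) = 0.06776 x 0.02657 = 0.001800 mol.
n(HBr) in the aliquot = 0.001800 mol.
[diluted HBr] = 0.001800 / 0.02354 = 0.07648 M.
Dilution factor = 200.0/24.28 = 8.237, so [stock] = 0.07648 x 8.237 = 0.630 M.

0.630 M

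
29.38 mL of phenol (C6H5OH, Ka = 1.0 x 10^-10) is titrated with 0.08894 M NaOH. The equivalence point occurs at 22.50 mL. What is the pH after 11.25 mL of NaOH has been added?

11.25 mL is exactly half the equivalence volume (22.50/2), i.e. the half-equivalence point.
There, n(HA) = n(A^-), so pH = pKa = -log(1.0 x 10^-10) = 10.00.

10.00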